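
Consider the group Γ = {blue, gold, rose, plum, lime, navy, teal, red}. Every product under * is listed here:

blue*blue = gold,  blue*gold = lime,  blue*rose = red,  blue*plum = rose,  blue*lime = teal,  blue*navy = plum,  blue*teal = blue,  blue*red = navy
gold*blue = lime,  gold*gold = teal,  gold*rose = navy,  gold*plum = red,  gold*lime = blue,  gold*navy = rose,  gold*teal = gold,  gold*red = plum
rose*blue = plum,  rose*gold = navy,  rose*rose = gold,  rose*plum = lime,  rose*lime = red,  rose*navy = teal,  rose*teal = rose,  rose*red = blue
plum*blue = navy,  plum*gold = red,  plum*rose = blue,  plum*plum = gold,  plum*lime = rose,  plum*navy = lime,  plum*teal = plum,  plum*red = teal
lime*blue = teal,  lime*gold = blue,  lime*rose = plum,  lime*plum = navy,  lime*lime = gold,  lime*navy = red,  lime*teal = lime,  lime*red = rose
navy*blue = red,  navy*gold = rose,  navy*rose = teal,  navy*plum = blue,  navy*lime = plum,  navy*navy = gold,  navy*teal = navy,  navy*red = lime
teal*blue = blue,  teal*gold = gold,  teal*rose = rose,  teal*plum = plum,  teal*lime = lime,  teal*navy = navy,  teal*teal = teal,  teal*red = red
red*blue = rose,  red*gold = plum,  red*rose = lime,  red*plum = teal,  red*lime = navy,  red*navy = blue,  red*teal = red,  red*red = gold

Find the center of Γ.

An element z is central iff its row equals its column in the table.
For lime: lime*red = rose ≠ navy = red*lime, so lime ∉ Z.
Checking each element this way leaves Z(Γ) = {gold, teal}.

{gold, teal}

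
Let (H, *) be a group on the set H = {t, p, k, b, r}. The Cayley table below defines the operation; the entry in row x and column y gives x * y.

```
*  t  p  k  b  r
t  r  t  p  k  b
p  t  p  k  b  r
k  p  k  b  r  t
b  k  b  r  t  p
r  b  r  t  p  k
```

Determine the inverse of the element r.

First locate the identity: row p matches the header, so p is the identity.
Scan row r for p: r * b = p. Hence r^(-1) = b.

b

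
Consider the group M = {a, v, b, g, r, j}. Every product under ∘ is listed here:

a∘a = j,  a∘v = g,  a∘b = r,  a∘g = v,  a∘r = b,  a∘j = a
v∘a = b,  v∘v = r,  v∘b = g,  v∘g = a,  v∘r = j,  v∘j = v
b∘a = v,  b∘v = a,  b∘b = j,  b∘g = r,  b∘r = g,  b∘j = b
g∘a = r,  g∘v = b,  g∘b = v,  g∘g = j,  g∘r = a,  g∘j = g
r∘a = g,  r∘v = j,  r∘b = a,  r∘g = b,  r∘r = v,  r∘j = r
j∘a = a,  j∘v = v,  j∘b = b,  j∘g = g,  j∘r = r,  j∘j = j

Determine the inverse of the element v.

r

First locate the identity: row j matches the header, so j is the identity.
Scan row v for j: v ∘ r = j. Hence v^(-1) = r.
(Structurally, M here is isomorphic to the symmetric group S_3.)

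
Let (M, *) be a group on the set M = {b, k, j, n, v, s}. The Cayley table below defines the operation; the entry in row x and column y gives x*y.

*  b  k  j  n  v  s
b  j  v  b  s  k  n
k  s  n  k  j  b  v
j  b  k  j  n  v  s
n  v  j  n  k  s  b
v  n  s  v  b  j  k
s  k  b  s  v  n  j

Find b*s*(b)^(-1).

v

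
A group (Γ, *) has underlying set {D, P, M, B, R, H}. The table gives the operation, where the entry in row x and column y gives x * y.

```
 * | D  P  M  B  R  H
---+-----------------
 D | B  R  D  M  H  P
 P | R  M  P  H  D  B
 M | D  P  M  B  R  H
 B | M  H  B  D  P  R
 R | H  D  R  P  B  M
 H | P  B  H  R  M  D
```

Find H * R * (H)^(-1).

R

The identity is M. In row H, the entry M sits in column R, so H^(-1) = R.
H * R = M
M * R = R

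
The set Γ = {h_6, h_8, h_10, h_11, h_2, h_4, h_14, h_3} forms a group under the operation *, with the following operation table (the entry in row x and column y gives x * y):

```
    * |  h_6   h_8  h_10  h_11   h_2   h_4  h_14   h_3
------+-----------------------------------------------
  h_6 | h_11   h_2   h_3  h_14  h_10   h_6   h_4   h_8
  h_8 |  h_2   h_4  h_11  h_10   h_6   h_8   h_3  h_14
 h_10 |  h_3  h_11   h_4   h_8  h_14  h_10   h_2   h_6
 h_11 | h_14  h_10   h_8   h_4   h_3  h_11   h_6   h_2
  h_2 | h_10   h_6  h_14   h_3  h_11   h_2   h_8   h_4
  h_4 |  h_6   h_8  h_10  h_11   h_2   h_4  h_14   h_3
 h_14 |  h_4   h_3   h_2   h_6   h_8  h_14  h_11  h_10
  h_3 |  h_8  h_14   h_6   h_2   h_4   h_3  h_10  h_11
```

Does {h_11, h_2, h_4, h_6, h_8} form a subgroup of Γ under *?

h_11 * h_2 = h_3, which is not in {h_11, h_2, h_4, h_6, h_8}.
The subset is not closed under *, so it is not a subgroup.

No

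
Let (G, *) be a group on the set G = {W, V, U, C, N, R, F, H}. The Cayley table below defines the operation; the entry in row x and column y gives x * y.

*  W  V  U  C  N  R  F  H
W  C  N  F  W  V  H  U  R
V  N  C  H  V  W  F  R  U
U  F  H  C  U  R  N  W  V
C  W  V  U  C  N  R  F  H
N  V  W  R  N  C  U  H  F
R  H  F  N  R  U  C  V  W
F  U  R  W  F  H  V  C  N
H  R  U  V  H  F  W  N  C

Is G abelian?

Check whether the table is symmetric across its main diagonal.
Every entry (row x, col y) equals the entry (row y, col x), so G is abelian.

Yes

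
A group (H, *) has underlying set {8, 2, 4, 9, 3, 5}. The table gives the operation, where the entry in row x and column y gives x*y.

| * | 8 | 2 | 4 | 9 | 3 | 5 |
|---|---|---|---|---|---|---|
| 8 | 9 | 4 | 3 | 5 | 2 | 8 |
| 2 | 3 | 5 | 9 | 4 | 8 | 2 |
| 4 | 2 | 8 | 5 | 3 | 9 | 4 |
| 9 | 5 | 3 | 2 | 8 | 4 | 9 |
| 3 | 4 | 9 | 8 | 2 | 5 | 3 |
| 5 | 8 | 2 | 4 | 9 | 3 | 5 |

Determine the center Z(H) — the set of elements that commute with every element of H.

{5}

An element z is central iff its row equals its column in the table.
For 2: 2*8 = 3 ≠ 4 = 8*2, so 2 ∉ Z.
Checking each element this way leaves Z(H) = {5}.
(Structurally, H here is isomorphic to the symmetric group S_3.)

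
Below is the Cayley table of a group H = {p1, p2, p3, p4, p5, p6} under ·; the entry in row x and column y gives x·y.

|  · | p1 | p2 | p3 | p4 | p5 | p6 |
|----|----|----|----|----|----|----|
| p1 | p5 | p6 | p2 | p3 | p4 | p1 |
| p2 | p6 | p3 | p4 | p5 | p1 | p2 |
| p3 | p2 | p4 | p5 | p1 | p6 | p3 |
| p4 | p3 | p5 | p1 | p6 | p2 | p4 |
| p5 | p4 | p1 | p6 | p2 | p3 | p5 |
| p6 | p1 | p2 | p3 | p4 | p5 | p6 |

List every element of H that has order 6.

Identity is p6. Compute the order of each non-identity element by repeated multiplication:
  p1: p1 → p5 → p4 → p3 → p2 → p6  (order 6)
  p2: p2 → p3 → p4 → p5 → p1 → p6  (order 6)
  p3: p3 → p5 → p6  (order 3)
  p4: p4 → p6  (order 2)
  p5: p5 → p3 → p6  (order 3)
Elements of order 6: {p1, p2}.

{p1, p2}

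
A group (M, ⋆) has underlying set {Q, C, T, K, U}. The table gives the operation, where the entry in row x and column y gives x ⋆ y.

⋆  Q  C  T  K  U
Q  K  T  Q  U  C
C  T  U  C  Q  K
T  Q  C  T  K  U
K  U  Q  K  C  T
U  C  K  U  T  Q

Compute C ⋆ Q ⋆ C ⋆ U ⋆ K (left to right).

C ⋆ Q = T
T ⋆ C = C
C ⋆ U = K
K ⋆ K = C
(Structurally, M here is isomorphic to the cyclic group Z_5.)

C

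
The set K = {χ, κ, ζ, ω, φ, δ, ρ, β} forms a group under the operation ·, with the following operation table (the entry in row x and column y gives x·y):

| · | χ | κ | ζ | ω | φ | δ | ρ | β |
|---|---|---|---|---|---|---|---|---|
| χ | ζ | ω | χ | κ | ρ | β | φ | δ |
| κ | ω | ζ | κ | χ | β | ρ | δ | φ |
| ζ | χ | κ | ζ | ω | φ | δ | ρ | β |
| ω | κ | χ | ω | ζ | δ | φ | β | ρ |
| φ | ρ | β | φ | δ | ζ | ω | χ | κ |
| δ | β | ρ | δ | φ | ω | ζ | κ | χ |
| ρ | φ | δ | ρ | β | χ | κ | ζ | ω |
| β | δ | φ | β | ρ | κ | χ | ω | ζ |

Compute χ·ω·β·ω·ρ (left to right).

χ·ω = κ
κ·β = φ
φ·ω = δ
δ·ρ = κ

κ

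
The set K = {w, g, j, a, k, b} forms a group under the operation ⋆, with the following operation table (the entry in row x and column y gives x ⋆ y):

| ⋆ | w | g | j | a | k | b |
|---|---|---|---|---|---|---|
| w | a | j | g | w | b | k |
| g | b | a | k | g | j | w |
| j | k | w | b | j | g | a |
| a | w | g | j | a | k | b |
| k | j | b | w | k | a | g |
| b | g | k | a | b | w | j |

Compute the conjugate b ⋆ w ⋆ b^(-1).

k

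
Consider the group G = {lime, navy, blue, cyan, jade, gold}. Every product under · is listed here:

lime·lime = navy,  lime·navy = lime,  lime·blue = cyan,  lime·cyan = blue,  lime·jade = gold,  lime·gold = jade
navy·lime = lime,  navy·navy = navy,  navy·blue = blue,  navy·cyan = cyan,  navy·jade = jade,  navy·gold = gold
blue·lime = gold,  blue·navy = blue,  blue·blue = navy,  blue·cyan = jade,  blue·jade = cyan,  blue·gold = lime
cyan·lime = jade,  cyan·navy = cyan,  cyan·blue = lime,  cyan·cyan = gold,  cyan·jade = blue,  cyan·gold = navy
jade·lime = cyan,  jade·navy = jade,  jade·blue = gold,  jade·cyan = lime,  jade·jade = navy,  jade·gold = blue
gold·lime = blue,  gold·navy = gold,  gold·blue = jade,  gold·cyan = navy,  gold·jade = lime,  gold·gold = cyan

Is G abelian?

No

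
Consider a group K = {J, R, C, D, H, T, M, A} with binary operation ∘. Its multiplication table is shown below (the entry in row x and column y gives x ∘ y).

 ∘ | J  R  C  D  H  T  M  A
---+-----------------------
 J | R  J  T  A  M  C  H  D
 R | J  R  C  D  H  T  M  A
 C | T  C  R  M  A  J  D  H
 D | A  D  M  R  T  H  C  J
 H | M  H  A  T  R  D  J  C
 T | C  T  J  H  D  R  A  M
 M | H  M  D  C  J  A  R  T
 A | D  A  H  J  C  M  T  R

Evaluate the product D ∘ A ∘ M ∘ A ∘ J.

T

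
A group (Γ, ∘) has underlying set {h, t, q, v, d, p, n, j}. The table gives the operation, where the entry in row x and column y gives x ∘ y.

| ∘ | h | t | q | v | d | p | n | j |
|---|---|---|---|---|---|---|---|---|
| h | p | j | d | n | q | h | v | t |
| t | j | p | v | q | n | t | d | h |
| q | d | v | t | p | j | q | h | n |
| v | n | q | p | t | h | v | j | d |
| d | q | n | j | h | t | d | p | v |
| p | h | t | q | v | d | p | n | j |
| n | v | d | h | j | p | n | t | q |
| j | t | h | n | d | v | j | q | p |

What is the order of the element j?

The identity element is p (its row matches the header).
j^1 = j
j^2 = j ∘ j = p
The first power of j equal to the identity is j^2, so ord(j) = 2.

2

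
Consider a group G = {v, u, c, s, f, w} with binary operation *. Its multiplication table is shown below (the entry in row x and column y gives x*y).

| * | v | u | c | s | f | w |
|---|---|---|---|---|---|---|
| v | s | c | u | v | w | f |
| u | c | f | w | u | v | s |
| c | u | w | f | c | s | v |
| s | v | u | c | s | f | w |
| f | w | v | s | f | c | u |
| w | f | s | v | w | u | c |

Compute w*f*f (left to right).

w*f = u
u*f = v

v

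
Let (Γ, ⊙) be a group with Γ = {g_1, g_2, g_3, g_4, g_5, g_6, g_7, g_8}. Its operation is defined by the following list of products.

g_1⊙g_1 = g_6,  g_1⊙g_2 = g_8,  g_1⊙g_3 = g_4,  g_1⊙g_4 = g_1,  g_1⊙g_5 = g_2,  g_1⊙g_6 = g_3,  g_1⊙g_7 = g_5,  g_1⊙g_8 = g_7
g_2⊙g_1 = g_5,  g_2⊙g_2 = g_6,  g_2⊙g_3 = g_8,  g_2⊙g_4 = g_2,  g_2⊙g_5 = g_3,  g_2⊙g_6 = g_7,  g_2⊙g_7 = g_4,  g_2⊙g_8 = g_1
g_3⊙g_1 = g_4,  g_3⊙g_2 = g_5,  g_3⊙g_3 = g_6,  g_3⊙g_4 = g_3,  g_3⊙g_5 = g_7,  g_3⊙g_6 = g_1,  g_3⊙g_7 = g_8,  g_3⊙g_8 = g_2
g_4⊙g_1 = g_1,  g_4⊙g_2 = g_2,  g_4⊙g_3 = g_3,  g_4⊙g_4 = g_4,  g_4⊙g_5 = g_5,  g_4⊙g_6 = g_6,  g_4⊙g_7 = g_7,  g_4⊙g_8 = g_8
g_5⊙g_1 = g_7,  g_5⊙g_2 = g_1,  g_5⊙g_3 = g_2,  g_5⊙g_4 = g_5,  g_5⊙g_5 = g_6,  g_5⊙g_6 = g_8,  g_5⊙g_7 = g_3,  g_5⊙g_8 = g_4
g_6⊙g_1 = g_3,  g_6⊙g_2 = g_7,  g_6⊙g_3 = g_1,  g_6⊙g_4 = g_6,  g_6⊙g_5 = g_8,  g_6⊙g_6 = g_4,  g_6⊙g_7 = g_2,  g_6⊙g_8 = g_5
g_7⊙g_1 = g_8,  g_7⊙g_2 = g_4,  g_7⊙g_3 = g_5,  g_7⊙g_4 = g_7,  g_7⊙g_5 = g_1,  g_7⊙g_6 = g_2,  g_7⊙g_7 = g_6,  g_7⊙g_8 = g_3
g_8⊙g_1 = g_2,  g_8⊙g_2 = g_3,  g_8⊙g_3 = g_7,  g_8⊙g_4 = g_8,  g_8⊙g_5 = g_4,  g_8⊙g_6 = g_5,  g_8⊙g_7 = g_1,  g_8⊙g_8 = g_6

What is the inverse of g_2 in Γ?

First locate the identity: row g_4 matches the header, so g_4 is the identity.
Scan row g_2 for g_4: g_2 ⊙ g_7 = g_4. Hence g_2^(-1) = g_7.

g_7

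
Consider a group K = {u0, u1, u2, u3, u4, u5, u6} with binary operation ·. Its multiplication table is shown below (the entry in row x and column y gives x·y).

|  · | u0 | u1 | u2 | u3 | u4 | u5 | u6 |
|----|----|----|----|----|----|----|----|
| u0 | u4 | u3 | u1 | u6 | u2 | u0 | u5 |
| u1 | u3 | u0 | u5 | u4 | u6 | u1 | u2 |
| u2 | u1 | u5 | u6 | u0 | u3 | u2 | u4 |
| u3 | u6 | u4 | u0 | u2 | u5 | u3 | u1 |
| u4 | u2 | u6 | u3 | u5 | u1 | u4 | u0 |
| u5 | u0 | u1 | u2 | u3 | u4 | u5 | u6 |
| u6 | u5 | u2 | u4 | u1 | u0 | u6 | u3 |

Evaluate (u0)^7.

u0^1 = u0
u0^2 = u0·u0 = u4
u0^3 = u4·u0 = u2
u0^4 = u2·u0 = u1
u0^5 = u1·u0 = u3
u0^6 = u3·u0 = u6
u0^7 = u6·u0 = u5

u5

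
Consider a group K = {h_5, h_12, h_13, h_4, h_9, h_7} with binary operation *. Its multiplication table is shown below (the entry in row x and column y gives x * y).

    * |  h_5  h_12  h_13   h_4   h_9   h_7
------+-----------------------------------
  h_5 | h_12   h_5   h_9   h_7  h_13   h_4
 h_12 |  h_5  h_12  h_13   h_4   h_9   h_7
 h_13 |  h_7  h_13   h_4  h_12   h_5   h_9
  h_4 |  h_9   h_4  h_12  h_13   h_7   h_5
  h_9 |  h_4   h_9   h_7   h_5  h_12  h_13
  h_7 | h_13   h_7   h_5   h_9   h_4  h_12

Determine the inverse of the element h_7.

First locate the identity: row h_12 matches the header, so h_12 is the identity.
Scan row h_7 for h_12: h_7 * h_7 = h_12. Hence h_7^(-1) = h_7.
(Structurally, K here is isomorphic to the symmetric group S_3.)

h_7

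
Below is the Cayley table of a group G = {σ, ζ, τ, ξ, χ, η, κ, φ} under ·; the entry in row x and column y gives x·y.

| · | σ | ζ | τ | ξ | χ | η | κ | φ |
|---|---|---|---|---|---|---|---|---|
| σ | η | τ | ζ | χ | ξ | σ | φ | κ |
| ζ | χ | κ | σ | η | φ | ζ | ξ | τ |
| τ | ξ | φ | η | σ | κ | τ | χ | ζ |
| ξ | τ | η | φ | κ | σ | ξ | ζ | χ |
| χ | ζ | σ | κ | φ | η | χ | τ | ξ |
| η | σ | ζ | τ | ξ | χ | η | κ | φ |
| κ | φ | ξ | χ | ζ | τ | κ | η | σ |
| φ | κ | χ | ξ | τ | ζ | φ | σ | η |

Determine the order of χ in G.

The identity element is η (its row matches the header).
χ^1 = χ
χ^2 = χ·χ = η
The first power of χ equal to the identity is χ^2, so ord(χ) = 2.

2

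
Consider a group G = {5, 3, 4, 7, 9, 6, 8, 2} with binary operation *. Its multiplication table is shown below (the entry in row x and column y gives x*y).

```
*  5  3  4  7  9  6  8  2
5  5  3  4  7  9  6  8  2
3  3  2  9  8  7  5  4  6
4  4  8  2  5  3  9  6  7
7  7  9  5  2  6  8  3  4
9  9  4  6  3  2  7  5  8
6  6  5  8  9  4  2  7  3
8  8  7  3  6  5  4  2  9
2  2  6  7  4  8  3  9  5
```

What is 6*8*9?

6*8 = 7
7*9 = 6

6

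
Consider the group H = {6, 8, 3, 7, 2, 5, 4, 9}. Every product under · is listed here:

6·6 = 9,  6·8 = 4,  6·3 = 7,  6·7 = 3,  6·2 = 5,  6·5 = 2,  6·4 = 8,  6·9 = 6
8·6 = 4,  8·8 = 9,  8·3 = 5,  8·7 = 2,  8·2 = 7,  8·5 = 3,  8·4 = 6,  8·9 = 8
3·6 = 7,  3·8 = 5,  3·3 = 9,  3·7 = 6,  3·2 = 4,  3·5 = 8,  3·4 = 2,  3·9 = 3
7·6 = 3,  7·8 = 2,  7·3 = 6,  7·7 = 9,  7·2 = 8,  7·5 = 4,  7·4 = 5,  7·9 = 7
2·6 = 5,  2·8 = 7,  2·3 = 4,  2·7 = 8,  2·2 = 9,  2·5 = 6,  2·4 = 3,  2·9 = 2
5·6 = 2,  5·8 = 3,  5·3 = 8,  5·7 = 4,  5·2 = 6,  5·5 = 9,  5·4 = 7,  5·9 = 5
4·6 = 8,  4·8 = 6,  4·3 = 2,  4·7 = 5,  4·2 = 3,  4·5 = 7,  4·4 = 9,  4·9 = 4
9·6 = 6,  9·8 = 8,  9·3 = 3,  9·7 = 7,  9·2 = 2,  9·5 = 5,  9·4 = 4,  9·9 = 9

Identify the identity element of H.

9

The identity e satisfies e·x = x for all x, so its row in the table reproduces the column headers.
Row 9 reads: 6, 8, 3, 7, 2, 5, 4, 9 — exactly the header order. So 9 is the identity.
(Structurally, H here is isomorphic to the elementary abelian group (Z_2)^3.)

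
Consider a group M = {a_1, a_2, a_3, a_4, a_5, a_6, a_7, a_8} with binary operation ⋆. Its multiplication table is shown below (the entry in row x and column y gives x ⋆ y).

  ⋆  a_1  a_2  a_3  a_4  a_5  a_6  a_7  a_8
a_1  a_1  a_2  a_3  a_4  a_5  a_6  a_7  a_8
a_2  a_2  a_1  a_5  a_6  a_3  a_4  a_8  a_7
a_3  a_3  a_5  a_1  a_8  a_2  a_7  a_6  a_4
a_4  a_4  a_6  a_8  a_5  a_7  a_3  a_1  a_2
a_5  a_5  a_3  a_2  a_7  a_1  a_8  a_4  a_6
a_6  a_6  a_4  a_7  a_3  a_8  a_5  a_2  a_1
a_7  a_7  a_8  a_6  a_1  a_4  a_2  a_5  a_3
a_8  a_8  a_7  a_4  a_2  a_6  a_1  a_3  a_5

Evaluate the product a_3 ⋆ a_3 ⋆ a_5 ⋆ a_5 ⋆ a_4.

a_4

a_3 ⋆ a_3 = a_1
a_1 ⋆ a_5 = a_5
a_5 ⋆ a_5 = a_1
a_1 ⋆ a_4 = a_4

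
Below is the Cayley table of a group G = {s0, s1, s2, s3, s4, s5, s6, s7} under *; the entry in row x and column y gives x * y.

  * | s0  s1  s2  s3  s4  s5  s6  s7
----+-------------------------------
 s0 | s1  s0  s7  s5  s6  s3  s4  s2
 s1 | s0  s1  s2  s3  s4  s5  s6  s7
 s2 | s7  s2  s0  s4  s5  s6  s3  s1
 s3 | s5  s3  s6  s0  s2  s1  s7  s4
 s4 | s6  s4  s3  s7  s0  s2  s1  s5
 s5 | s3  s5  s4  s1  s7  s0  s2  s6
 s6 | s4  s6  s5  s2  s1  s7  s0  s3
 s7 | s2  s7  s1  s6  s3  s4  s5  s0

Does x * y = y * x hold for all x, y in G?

s7 * s6 = s5 but s6 * s7 = s3.
Since s7 and s6 do not commute, G is not abelian.

No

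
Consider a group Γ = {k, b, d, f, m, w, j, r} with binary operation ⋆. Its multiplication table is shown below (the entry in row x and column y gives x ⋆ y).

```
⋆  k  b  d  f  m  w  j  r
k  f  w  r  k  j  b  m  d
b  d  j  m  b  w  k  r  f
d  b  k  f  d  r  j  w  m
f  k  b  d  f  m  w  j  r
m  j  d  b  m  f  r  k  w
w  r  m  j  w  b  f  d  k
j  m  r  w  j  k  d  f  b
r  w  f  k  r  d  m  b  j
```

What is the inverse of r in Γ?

b

First locate the identity: row f matches the header, so f is the identity.
Scan row r for f: r ⋆ b = f. Hence r^(-1) = b.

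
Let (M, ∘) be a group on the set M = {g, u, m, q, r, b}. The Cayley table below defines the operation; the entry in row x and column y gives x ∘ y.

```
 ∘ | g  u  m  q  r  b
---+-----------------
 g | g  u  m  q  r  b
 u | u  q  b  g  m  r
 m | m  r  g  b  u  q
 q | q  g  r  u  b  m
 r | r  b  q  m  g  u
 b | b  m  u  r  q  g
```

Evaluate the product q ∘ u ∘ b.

b

q ∘ u = g
g ∘ b = b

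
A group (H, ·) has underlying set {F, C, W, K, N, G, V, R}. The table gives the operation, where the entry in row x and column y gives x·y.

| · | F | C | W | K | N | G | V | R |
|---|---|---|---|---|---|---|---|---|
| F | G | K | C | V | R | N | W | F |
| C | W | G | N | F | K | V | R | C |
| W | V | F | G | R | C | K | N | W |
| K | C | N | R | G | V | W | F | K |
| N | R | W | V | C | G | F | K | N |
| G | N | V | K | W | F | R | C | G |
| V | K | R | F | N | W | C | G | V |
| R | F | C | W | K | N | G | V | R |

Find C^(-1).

V

First locate the identity: row R matches the header, so R is the identity.
Scan row C for R: C·V = R. Hence C^(-1) = V.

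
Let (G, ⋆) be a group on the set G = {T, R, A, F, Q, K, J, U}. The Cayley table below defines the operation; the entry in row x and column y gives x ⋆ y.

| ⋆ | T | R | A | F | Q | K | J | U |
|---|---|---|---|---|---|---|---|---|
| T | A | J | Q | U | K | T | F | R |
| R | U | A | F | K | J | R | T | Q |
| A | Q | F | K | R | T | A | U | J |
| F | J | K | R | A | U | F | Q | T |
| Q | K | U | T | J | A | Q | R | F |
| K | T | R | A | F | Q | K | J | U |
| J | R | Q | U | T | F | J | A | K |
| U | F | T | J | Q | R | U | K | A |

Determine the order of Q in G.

4

The identity element is K (its row matches the header).
Q^1 = Q
Q^2 = Q ⋆ Q = A
Q^3 = A ⋆ Q = T
Q^4 = T ⋆ Q = K
The first power of Q equal to the identity is Q^4, so ord(Q) = 4.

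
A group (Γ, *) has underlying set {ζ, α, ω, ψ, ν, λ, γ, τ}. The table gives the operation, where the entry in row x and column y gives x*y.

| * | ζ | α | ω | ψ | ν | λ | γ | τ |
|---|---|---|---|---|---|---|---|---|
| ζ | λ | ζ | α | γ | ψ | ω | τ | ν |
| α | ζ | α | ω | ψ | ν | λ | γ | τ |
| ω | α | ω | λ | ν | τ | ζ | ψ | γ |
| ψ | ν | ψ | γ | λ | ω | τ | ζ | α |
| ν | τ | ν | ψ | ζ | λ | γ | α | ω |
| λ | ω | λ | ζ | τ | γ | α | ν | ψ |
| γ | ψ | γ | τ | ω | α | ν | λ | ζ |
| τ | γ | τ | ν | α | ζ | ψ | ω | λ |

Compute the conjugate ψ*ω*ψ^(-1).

The identity is α. In row ψ, the entry α sits in column τ, so ψ^(-1) = τ.
ψ*ω = γ
γ*τ = ζ
(Structurally, Γ here is isomorphic to the quaternion group Q_8.)

ζ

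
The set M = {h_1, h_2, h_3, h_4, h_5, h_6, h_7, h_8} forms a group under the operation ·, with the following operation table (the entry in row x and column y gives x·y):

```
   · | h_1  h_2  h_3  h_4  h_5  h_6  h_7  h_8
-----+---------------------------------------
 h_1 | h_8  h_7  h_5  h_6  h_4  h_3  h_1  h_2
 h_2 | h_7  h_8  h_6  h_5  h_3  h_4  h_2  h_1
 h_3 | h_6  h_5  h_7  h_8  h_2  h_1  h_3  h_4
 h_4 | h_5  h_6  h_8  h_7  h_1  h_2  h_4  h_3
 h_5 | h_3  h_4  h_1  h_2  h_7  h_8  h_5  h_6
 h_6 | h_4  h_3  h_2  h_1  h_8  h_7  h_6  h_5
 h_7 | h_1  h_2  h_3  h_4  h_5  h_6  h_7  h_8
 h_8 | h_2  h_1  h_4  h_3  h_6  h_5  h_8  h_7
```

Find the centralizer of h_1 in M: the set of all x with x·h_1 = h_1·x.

Compare row h_1 with column h_1 entry by entry.
h_2·h_1 = h_7 = h_1·h_2, so h_2 commutes with h_1.
h_5·h_1 = h_3 but h_1·h_5 = h_4, so h_5 does not.
Collecting the elements that commute with h_1: C(h_1) = {h_1, h_2, h_7, h_8}.

{h_1, h_2, h_7, h_8}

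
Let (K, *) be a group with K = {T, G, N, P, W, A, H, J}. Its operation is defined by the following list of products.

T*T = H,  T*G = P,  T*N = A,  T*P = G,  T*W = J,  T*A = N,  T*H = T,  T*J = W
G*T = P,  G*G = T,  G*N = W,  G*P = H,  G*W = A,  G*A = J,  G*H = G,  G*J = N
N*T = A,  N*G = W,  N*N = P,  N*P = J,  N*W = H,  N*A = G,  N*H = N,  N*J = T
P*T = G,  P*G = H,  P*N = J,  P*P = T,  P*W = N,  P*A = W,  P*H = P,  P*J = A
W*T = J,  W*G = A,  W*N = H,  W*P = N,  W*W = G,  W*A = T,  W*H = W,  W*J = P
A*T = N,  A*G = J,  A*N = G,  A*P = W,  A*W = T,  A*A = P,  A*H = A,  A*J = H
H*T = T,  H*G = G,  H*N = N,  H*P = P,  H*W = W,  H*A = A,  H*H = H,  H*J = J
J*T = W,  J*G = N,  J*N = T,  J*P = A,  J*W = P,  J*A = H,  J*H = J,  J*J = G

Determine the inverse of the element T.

T

First locate the identity: row H matches the header, so H is the identity.
Scan row T for H: T * T = H. Hence T^(-1) = T.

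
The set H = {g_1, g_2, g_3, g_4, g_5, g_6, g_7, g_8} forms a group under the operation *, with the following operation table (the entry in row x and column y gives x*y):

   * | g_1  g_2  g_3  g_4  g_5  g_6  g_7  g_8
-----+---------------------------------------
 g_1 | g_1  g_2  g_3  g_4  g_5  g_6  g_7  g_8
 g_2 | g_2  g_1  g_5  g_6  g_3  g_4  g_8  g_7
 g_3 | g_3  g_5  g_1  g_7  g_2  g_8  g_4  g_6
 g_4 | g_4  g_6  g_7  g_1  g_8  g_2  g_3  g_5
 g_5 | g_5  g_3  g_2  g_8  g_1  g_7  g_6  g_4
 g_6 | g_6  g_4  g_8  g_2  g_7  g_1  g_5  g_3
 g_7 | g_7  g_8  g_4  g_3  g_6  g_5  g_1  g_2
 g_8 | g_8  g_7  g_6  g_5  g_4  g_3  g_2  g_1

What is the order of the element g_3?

2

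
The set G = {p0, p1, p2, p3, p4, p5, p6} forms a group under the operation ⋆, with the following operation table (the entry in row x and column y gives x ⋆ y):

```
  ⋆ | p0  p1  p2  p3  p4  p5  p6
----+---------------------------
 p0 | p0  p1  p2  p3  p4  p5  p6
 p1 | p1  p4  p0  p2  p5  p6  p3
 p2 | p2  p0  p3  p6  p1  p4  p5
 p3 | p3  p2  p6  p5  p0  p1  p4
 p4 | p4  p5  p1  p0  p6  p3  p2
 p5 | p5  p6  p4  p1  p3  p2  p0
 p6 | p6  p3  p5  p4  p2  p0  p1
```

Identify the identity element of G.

The identity e satisfies e ⋆ x = x for all x, so its row in the table reproduces the column headers.
Row p0 reads: p0, p1, p2, p3, p4, p5, p6 — exactly the header order. So p0 is the identity.

p0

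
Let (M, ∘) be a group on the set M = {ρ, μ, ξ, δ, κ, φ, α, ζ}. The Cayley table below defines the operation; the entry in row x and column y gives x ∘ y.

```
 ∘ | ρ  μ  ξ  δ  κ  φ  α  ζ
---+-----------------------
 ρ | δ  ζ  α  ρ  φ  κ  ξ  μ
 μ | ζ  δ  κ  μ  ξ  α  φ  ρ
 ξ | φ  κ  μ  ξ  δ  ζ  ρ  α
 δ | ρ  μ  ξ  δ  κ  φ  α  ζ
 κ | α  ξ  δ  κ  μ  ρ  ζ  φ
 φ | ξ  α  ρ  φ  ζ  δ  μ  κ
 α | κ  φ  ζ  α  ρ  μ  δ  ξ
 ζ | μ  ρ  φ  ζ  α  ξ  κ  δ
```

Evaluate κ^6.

μ

κ^1 = κ
κ^2 = κ ∘ κ = μ
κ^3 = μ ∘ κ = ξ
κ^4 = ξ ∘ κ = δ
κ^5 = δ ∘ κ = κ
κ^6 = κ ∘ κ = μ
(Structurally, M here is isomorphic to the dihedral group D_4.)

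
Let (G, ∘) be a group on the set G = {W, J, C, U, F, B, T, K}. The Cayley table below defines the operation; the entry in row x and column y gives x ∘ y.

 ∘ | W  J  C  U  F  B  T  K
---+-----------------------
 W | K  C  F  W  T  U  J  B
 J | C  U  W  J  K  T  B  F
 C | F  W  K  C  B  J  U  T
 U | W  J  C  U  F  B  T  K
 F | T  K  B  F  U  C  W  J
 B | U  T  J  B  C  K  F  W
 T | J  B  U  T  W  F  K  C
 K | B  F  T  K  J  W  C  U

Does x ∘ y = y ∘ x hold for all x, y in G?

Yes

Check whether the table is symmetric across its main diagonal.
Every entry (row x, col y) equals the entry (row y, col x), so G is abelian.
(In fact G ≅ Z_2 x Z_4.)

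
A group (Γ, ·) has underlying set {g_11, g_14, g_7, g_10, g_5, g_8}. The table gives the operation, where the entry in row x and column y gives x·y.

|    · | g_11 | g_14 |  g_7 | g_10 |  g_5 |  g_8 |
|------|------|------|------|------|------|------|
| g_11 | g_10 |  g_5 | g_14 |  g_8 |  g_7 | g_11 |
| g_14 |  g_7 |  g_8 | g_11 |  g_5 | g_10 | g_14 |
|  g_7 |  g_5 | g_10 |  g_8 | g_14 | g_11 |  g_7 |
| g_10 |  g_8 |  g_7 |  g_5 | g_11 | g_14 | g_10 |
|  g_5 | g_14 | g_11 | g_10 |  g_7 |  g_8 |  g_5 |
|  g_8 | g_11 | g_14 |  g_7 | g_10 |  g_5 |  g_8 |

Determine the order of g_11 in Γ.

3

The identity element is g_8 (its row matches the header).
g_11^1 = g_11
g_11^2 = g_11·g_11 = g_10
g_11^3 = g_10·g_11 = g_8
The first power of g_11 equal to the identity is g_11^3, so ord(g_11) = 3.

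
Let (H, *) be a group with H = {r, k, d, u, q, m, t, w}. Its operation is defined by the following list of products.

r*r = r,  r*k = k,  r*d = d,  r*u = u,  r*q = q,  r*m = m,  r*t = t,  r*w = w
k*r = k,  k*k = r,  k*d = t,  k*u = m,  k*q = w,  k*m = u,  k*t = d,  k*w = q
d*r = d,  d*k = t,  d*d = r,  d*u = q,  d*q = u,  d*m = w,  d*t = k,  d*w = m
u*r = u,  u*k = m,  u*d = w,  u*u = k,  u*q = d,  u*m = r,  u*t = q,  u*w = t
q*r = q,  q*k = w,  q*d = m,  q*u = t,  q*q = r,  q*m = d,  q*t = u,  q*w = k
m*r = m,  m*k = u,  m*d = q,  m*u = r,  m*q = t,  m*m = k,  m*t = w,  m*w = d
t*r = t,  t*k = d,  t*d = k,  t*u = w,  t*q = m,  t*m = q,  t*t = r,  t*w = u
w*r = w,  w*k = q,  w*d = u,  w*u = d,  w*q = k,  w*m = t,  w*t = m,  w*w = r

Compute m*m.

k

Read row m, column m: m*m = k.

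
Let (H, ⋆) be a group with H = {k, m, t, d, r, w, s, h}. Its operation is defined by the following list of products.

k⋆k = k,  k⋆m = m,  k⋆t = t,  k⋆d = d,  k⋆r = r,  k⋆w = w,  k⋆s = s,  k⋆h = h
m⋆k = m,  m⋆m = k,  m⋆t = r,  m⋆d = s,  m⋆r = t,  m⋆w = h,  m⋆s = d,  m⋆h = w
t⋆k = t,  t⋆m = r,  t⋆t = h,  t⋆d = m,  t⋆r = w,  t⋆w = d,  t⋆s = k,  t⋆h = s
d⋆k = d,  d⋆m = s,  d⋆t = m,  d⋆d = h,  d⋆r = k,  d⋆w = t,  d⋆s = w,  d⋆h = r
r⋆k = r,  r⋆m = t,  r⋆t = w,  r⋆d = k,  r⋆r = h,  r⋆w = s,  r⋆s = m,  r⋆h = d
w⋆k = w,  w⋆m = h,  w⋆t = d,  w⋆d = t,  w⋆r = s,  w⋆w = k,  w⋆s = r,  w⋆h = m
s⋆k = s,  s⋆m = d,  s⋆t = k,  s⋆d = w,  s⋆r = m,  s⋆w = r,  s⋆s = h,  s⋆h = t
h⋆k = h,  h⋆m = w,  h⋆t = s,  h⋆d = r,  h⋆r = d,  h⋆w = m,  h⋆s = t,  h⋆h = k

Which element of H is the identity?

The identity e satisfies e ⋆ x = x for all x, so its row in the table reproduces the column headers.
Row k reads: k, m, t, d, r, w, s, h — exactly the header order. So k is the identity.
(Structurally, H here is isomorphic to Z_2 x Z_4.)

k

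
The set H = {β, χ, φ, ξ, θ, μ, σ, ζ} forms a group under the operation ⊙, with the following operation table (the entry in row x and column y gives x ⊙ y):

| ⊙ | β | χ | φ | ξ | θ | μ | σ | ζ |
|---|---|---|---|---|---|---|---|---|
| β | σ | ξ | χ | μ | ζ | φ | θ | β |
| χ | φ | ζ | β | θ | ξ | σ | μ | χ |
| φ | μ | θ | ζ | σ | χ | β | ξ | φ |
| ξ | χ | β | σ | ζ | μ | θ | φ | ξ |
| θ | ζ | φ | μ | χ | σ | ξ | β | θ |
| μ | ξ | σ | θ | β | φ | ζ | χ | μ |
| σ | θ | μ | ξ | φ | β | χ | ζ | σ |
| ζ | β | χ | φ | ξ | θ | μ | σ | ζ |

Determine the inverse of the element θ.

β

First locate the identity: row ζ matches the header, so ζ is the identity.
Scan row θ for ζ: θ ⊙ β = ζ. Hence θ^(-1) = β.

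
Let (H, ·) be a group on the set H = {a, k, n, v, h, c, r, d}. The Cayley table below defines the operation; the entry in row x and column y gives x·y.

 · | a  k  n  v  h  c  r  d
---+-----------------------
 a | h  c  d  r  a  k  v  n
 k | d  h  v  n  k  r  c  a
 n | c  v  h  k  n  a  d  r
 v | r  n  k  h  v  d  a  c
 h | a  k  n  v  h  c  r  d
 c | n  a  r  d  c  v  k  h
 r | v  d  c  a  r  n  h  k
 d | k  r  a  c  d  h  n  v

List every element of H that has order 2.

Identity is h. Compute the order of each non-identity element by repeated multiplication:
  a: a → h  (order 2)
  k: k → h  (order 2)
  n: n → h  (order 2)
  v: v → h  (order 2)
  c: c → v → d → h  (order 4)
  r: r → h  (order 2)
  d: d → v → c → h  (order 4)
Elements of order 2: {a, k, n, r, v}.

{a, k, n, r, v}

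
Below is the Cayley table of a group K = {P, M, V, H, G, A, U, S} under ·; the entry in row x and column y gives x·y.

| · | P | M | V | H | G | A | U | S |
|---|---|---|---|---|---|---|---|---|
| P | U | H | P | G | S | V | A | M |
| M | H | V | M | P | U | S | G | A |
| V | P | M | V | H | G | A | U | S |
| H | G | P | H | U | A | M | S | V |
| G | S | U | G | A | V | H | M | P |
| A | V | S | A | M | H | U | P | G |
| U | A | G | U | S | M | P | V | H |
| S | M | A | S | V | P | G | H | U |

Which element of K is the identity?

The identity e satisfies e·x = x for all x, so its row in the table reproduces the column headers.
Row V reads: P, M, V, H, G, A, U, S — exactly the header order. So V is the identity.
(Structurally, K here is isomorphic to Z_2 x Z_4.)

V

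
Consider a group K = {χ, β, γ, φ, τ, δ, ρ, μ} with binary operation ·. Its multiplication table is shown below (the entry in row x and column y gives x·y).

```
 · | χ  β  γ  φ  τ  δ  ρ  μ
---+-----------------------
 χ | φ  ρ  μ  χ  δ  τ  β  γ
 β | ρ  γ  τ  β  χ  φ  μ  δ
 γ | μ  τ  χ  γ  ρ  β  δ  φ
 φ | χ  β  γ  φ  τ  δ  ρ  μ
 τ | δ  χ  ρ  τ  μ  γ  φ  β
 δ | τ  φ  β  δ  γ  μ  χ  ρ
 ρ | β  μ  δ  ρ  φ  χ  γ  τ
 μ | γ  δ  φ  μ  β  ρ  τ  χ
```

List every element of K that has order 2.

{χ}

Identity is φ. Compute the order of each non-identity element by repeated multiplication:
  χ: χ → φ  (order 2)
  β: β → γ → τ → χ → ρ → μ → δ → φ  (order 8)
  γ: γ → χ → μ → φ  (order 4)
  τ: τ → μ → β → χ → δ → γ → ρ → φ  (order 8)
  δ: δ → μ → ρ → χ → τ → γ → β → φ  (order 8)
  ρ: ρ → γ → δ → χ → β → μ → τ → φ  (order 8)
  μ: μ → χ → γ → φ  (order 4)
Elements of order 2: {χ}.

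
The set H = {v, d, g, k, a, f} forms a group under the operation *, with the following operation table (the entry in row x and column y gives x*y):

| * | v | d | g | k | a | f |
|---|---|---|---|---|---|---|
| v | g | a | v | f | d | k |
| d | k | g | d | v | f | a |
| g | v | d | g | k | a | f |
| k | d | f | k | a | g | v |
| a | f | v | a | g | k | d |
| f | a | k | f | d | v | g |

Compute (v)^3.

v

v^1 = v
v^2 = v*v = g
v^3 = g*v = v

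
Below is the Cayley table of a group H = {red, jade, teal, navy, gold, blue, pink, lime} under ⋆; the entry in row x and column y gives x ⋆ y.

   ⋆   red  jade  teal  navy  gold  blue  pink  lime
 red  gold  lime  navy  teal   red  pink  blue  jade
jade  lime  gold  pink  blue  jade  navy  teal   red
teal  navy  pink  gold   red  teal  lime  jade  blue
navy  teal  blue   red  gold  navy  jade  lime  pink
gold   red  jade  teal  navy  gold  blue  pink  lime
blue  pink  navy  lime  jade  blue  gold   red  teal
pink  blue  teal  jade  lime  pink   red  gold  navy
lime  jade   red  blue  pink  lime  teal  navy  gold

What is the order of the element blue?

The identity element is gold (its row matches the header).
blue^1 = blue
blue^2 = blue ⋆ blue = gold
The first power of blue equal to the identity is blue^2, so ord(blue) = 2.
(Structurally, H here is isomorphic to the elementary abelian group (Z_2)^3.)

2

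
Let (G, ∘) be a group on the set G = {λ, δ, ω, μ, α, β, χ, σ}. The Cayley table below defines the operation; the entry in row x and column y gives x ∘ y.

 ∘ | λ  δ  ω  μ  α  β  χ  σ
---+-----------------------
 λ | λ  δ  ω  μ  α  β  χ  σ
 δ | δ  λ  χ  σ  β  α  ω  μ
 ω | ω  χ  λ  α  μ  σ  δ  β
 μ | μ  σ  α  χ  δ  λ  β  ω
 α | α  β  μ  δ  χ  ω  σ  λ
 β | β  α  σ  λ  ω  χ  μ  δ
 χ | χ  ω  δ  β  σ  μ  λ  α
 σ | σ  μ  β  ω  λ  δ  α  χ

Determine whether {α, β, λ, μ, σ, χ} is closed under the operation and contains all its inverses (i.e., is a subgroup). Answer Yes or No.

No

β ∘ σ = δ, which is not in {α, β, λ, μ, σ, χ}.
The subset is not closed under ∘, so it is not a subgroup.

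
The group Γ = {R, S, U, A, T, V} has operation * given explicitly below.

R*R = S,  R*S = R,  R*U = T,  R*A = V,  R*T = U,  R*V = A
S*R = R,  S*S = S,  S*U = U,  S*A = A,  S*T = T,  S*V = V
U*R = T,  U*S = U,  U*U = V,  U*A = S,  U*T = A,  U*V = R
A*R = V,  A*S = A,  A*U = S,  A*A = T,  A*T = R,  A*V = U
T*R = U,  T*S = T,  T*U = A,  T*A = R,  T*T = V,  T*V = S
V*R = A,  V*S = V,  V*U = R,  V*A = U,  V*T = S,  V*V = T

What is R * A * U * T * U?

R * A = V
V * U = R
R * T = U
U * U = V
(Structurally, Γ here is isomorphic to the cyclic group Z_6.)

V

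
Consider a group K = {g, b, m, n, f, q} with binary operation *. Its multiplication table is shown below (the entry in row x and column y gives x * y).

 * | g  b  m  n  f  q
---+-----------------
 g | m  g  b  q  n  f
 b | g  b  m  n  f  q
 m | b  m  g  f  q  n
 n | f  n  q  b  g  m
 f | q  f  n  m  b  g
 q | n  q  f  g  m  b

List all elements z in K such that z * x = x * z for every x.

An element z is central iff its row equals its column in the table.
For g: g * f = n ≠ q = f * g, so g ∉ Z.
Checking each element this way leaves Z(K) = {b}.

{b}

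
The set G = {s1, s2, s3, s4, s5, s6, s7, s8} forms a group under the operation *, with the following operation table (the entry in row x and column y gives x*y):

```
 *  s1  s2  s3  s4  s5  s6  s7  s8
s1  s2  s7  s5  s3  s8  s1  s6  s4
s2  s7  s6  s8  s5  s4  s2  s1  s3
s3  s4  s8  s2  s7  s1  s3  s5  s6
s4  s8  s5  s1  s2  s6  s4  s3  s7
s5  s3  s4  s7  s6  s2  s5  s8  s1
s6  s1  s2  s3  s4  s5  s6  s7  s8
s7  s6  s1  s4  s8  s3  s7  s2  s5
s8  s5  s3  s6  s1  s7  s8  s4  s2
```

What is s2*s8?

Read row s2, column s8: s2*s8 = s3.

s3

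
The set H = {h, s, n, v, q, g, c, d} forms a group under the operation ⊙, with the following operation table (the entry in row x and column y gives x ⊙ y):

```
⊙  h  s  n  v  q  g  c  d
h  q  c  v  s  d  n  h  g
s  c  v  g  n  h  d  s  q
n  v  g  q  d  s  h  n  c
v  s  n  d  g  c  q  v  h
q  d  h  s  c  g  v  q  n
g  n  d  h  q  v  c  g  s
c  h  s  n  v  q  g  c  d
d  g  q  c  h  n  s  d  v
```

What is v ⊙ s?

Read row v, column s: v ⊙ s = n.

n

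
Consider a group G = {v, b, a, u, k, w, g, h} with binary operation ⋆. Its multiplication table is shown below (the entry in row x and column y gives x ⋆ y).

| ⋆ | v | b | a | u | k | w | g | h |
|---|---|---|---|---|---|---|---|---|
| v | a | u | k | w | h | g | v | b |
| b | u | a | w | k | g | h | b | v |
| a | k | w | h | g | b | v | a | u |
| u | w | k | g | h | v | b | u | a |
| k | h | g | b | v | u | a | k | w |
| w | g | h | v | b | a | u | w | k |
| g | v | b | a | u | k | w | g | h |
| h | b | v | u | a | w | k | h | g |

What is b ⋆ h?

v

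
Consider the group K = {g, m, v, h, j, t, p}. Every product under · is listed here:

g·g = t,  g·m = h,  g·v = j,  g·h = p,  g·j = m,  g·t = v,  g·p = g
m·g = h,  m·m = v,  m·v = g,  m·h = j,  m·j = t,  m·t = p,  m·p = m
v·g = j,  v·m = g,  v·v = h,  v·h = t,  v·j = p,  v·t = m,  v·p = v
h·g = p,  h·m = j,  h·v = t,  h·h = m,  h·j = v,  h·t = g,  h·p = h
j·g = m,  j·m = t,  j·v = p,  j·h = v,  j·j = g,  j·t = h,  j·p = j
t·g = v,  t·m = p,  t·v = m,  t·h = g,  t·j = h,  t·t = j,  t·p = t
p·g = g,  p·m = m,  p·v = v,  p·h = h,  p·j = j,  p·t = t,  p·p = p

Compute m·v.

Read row m, column v: m·v = g.

g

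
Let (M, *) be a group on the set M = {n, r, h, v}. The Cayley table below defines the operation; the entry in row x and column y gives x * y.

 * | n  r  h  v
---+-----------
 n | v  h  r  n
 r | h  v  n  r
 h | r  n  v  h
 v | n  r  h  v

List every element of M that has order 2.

{h, n, r}

Identity is v. Compute the order of each non-identity element by repeated multiplication:
  n: n → v  (order 2)
  r: r → v  (order 2)
  h: h → v  (order 2)
Elements of order 2: {h, n, r}.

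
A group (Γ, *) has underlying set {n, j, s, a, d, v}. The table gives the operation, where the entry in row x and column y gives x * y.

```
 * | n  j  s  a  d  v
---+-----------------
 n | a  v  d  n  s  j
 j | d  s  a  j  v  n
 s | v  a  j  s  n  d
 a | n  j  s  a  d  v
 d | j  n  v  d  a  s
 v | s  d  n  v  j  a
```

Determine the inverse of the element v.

v

First locate the identity: row a matches the header, so a is the identity.
Scan row v for a: v * v = a. Hence v^(-1) = v.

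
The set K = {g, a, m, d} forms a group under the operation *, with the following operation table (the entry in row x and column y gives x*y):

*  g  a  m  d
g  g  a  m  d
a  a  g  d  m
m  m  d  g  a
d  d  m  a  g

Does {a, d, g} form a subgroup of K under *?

No

a*d = m, which is not in {a, d, g}.
The subset is not closed under *, so it is not a subgroup.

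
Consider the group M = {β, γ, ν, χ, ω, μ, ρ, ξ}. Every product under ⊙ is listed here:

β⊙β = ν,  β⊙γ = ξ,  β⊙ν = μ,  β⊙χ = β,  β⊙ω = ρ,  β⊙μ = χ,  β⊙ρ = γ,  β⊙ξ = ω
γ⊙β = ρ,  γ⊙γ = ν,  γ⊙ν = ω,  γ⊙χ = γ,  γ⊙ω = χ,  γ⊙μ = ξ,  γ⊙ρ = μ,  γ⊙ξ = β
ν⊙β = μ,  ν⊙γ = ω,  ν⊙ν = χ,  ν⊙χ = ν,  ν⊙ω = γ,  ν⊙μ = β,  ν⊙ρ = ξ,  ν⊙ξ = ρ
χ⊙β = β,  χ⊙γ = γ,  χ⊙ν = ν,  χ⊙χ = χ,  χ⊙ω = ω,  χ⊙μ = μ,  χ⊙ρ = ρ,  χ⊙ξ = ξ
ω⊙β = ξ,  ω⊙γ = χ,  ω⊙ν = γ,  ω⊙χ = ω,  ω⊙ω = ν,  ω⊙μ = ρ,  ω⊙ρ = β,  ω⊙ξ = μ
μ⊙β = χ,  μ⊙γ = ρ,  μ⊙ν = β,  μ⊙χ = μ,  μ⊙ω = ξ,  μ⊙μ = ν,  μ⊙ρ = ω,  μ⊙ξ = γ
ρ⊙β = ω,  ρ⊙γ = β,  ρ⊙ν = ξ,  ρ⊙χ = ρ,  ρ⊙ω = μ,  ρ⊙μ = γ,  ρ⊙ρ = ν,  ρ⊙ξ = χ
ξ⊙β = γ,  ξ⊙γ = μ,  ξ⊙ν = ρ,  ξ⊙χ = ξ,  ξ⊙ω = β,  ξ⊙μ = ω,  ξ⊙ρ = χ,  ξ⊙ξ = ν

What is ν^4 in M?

χ

ν^1 = ν
ν^2 = ν ⊙ ν = χ
ν^3 = χ ⊙ ν = ν
ν^4 = ν ⊙ ν = χ
(Structurally, M here is isomorphic to the quaternion group Q_8.)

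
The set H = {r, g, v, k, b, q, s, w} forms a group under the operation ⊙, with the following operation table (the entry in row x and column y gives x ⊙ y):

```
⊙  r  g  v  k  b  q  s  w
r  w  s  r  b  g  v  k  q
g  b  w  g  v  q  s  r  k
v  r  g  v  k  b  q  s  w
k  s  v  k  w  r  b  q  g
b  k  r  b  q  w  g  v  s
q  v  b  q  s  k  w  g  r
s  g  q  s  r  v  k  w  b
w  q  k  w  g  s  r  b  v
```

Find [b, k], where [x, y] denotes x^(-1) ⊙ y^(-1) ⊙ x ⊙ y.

Identity is v; from the table b^(-1) = s and k^(-1) = g.
s ⊙ g = q
q ⊙ b = k
k ⊙ k = w

w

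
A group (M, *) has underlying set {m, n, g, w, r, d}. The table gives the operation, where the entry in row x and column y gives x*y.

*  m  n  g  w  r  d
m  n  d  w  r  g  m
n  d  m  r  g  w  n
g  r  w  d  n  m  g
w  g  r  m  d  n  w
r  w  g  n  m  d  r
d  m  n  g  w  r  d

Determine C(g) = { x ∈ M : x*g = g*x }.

Compare row g with column g entry by entry.
r*g = n but g*r = m, so r does not.
Collecting the elements that commute with g: C(g) = {d, g}.

{d, g}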